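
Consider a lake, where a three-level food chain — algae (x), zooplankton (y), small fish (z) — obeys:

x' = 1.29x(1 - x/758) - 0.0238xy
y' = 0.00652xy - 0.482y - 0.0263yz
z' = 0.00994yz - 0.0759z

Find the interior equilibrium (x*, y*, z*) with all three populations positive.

From dz/dt = 0: 0.00994y* = 0.0759, so y* = 7.64.
From dx/dt = 0: 1.29(1 - x*/758) = 0.0238·7.64, giving x* = 758·(1 - 0.141) = 651.
From dy/dt = 0: 0.00652·651 - 0.482 = 0.0263z*, so z* = 3.76/0.0263 = 143.

x* ≈ 651, y* ≈ 7.64, z* ≈ 143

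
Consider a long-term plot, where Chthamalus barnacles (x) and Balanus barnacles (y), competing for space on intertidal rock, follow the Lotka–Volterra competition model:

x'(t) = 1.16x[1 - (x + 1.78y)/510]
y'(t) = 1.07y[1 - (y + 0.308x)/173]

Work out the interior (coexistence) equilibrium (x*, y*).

x* ≈ 447, y* ≈ 35.2

Setting both brackets to zero gives the nullclines x + 1.78y = 510 and 0.308x + y = 173.
Substituting y = 173 - 0.308x into the first: x(1 - 1.78·0.308) = 510 - 1.78·173.
So x* = 202/0.452 = 447, and then y* = 173 - 0.308·447 = 35.2.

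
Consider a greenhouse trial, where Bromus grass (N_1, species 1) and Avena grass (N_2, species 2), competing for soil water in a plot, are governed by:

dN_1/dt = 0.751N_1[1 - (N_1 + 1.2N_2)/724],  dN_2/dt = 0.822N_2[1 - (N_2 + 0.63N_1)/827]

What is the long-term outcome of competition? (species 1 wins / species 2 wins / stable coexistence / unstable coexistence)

species 2 excludes species 1

Compare the nullcline intercepts: K1/α12 = 724/1.2 = 603 < K2 = 827; K2/α21 = 827/0.63 = 1310 > K1 = 724.
Since the inequalities point opposite ways, species 2 can invade but species 1 cannot.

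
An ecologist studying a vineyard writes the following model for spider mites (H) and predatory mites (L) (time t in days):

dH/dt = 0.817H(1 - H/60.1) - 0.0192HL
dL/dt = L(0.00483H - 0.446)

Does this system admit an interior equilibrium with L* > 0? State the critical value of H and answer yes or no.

Threshold H = 92.3; K < 92.3, so no, the predator goes extinct.

The predator equation gives dL/dt > 0 only when H > 0.446/0.00483 = 92.3.
Without the predator, H → K = 60.1. Since 60.1 < 92.3, the predator cannot invade.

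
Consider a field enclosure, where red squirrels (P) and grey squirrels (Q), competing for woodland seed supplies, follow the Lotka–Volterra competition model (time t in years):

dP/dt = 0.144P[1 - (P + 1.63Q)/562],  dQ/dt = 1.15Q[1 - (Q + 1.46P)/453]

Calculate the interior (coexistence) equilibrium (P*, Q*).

Setting both brackets to zero gives the nullclines P + 1.63Q = 562 and 1.46P + Q = 453.
Substituting Q = 453 - 1.46P into the first: P(1 - 1.63·1.46) = 562 - 1.63·453.
So P* = -176/-1.38 = 128, and then Q* = 453 - 1.46·128 = 266.

P* ≈ 128, Q* ≈ 266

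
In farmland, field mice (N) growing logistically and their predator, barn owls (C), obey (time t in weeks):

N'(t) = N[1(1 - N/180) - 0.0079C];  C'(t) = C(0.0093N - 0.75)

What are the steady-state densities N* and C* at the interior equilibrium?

From dC/dt = 0 with C > 0: 0.0093N* = 0.75, so N* = 80.6.
Substitute into dN/dt = 0: 1(1 - 80.6/180) = 0.0079C*.
The bracket is 0.552, giving C* = 0.552/0.0079 = 69.9.

N* ≈ 80.6, C* ≈ 69.9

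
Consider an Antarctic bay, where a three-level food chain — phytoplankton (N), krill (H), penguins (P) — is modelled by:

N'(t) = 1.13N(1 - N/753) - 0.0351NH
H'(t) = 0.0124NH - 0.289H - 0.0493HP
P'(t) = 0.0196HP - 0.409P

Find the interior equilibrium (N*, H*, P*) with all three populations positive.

From dP/dt = 0: 0.0196H* = 0.409, so H* = 20.9.
From dN/dt = 0: 1.13(1 - N*/753) = 0.0351·20.9, giving N* = 753·(1 - 0.648) = 265.
From dH/dt = 0: 0.0124·265 - 0.289 = 0.0493P*, so P* = 3/0.0493 = 60.8.

N* ≈ 265, H* ≈ 20.9, P* ≈ 60.8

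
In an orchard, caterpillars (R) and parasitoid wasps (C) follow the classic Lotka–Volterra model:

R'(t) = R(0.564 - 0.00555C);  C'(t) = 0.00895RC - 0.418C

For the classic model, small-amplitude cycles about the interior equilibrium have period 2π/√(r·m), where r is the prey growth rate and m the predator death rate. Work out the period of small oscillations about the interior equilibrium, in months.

Here r = 0.564 and m = 0.418, so r·m = 0.236.
ω = √0.236 = 0.486 per month, hence T = 2π/ω ≈ 12.9 months.

T ≈ 12.9 months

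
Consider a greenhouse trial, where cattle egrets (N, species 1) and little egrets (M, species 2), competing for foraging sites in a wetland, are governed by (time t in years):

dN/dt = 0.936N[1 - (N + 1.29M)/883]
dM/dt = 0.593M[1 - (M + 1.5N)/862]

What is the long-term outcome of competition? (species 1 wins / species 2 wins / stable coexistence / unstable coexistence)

Compare the nullcline intercepts: K1/α12 = 883/1.29 = 684 < K2 = 862; K2/α21 = 862/1.5 = 575 < K1 = 883.
Since both are reversed, neither can invade when rare; the interior point is a saddle.

unstable coexistence (outcome depends on initial conditions)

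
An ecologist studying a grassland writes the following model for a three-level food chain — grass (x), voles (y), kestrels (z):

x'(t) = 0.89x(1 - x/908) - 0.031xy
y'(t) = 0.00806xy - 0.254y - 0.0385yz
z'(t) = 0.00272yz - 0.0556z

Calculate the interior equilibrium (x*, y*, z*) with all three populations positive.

From dz/dt = 0: 0.00272y* = 0.0556, so y* = 20.4.
From dx/dt = 0: 0.89(1 - x*/908) = 0.031·20.4, giving x* = 908·(1 - 0.712) = 262.
From dy/dt = 0: 0.00806·262 - 0.254 = 0.0385z*, so z* = 1.85/0.0385 = 48.1.

x* ≈ 262, y* ≈ 20.4, z* ≈ 48.1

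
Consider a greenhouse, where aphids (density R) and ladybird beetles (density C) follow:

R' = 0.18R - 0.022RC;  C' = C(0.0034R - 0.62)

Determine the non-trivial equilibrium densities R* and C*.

Set dC/dt = 0 with C > 0: 0.0034R - 0.62 = 0, so R* = 0.62/0.0034 = 182.
Set dR/dt = 0 with R > 0: 0.18 - 0.022C = 0, so C* = 0.18/0.022 = 8.18.

R* ≈ 182, C* ≈ 8.18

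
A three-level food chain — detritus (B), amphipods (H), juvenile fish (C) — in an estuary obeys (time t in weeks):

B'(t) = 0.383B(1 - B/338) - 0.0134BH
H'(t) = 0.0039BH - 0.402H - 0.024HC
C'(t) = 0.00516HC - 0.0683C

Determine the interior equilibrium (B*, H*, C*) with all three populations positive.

B* ≈ 181, H* ≈ 13.2, C* ≈ 12.7

From dC/dt = 0: 0.00516H* = 0.0683, so H* = 13.2.
From dB/dt = 0: 0.383(1 - B*/338) = 0.0134·13.2, giving B* = 338·(1 - 0.463) = 181.
From dH/dt = 0: 0.0039·181 - 0.402 = 0.024C*, so C* = 0.306/0.024 = 12.7.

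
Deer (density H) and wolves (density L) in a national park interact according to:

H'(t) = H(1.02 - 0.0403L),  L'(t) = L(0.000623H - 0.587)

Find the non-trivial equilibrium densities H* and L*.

Set dL/dt = 0 with L > 0: 0.000623H - 0.587 = 0, so H* = 0.587/0.000623 = 942.
Set dH/dt = 0 with H > 0: 1.02 - 0.0403L = 0, so L* = 1.02/0.0403 = 25.3.

H* ≈ 942, L* ≈ 25.3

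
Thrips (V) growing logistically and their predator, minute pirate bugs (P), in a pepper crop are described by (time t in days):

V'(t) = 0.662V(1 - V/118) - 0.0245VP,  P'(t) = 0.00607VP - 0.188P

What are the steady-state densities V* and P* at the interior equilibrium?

V* ≈ 31, P* ≈ 19.9

From dP/dt = 0 with P > 0: 0.00607V* = 0.188, so V* = 31.
Substitute into dV/dt = 0: 0.662(1 - 31/118) = 0.0245P*.
The bracket is 0.738, giving P* = 0.488/0.0245 = 19.9.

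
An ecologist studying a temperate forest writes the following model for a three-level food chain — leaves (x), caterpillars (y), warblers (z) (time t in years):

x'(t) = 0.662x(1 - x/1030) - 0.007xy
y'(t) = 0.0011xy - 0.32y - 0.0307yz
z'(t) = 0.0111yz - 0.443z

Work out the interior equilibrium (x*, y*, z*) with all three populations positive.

From dz/dt = 0: 0.0111y* = 0.443, so y* = 39.9.
From dx/dt = 0: 0.662(1 - x*/1030) = 0.007·39.9, giving x* = 1030·(1 - 0.422) = 595.
From dy/dt = 0: 0.0011·595 - 0.32 = 0.0307z*, so z* = 0.335/0.0307 = 10.9.

x* ≈ 595, y* ≈ 39.9, z* ≈ 10.9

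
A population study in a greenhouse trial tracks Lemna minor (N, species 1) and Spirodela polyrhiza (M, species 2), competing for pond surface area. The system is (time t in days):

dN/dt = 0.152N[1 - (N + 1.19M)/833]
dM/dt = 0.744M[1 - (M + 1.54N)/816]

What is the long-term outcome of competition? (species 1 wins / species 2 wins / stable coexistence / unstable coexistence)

Compare the nullcline intercepts: K1/α12 = 833/1.19 = 700 < K2 = 816; K2/α21 = 816/1.54 = 530 < K1 = 833.
Since both are reversed, neither can invade when rare; the interior point is a saddle.

unstable coexistence (outcome depends on initial conditions)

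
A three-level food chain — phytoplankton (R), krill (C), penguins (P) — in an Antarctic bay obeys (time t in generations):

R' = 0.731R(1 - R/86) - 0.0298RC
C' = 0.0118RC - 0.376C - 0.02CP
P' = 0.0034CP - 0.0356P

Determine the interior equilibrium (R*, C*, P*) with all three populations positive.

R* ≈ 49.3, C* ≈ 10.5, P* ≈ 10.3

From dP/dt = 0: 0.0034C* = 0.0356, so C* = 10.5.
From dR/dt = 0: 0.731(1 - R*/86) = 0.0298·10.5, giving R* = 86·(1 - 0.427) = 49.3.
From dC/dt = 0: 0.0118·49.3 - 0.376 = 0.02P*, so P* = 0.206/0.02 = 10.3.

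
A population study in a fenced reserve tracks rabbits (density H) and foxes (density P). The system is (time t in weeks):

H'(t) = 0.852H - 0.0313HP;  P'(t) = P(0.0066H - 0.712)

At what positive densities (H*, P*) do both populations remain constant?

H* ≈ 108, P* ≈ 27.2

Set dP/dt = 0 with P > 0: 0.0066H - 0.712 = 0, so H* = 0.712/0.0066 = 108.
Set dH/dt = 0 with H > 0: 0.852 - 0.0313P = 0, so P* = 0.852/0.0313 = 27.2.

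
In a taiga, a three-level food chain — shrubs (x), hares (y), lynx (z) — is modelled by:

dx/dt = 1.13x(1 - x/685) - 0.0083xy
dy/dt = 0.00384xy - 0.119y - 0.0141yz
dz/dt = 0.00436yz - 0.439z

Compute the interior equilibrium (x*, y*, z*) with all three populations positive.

x* ≈ 178, y* ≈ 101, z* ≈ 40.1

From dz/dt = 0: 0.00436y* = 0.439, so y* = 101.
From dx/dt = 0: 1.13(1 - x*/685) = 0.0083·101, giving x* = 685·(1 - 0.74) = 178.
From dy/dt = 0: 0.00384·178 - 0.119 = 0.0141z*, so z* = 0.566/0.0141 = 40.1.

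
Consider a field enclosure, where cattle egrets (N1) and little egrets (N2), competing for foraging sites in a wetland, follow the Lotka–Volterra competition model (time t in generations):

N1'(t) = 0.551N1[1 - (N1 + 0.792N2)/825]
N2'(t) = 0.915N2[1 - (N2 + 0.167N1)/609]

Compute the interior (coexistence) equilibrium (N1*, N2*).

Setting both brackets to zero gives the nullclines N1 + 0.792N2 = 825 and 0.167N1 + N2 = 609.
Substituting N2 = 609 - 0.167N1 into the first: N1(1 - 0.792·0.167) = 825 - 0.792·609.
So N1* = 343/0.868 = 395, and then N2* = 609 - 0.167·395 = 543.

N1* ≈ 395, N2* ≈ 543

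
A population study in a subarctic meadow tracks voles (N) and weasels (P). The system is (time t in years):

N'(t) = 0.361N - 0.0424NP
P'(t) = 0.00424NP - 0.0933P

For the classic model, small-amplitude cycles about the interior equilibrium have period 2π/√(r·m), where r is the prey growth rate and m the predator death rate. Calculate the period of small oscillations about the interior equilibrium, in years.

T ≈ 34.2 years

Here r = 0.361 and m = 0.0933, so r·m = 0.0337.
ω = √0.0337 = 0.184 per year, hence T = 2π/ω ≈ 34.2 years.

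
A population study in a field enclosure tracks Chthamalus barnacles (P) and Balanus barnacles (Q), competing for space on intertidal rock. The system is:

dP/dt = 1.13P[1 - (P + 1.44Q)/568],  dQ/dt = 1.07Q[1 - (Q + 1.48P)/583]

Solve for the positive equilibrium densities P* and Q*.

Setting both brackets to zero gives the nullclines P + 1.44Q = 568 and 1.48P + Q = 583.
Substituting Q = 583 - 1.48P into the first: P(1 - 1.44·1.48) = 568 - 1.44·583.
So P* = -272/-1.13 = 240, and then Q* = 583 - 1.48·240 = 228.

P* ≈ 240, Q* ≈ 228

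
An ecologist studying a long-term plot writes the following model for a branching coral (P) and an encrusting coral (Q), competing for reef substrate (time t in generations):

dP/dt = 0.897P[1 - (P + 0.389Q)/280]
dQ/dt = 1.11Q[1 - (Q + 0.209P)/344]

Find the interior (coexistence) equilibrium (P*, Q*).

P* ≈ 159, Q* ≈ 311

Setting both brackets to zero gives the nullclines P + 0.389Q = 280 and 0.209P + Q = 344.
Substituting Q = 344 - 0.209P into the first: P(1 - 0.389·0.209) = 280 - 0.389·344.
So P* = 146/0.919 = 159, and then Q* = 344 - 0.209·159 = 311.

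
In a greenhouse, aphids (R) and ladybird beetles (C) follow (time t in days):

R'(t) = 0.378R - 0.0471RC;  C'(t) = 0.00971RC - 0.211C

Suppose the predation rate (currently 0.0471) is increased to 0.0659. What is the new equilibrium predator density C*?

At the interior fixed point, setting dR/dt = 0 with R > 0 fixes C* = (prey growth rate)/(RC coefficient) — independent of the other coefficients.
With the change, C* = 0.378/0.0659 = 5.74; it falls from 8.03.

C* ≈ 5.74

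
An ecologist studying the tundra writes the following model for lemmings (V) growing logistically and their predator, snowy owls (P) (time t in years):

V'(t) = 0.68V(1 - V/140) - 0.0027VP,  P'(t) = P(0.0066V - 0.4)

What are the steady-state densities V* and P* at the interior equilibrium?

V* ≈ 60.6, P* ≈ 143

From dP/dt = 0 with P > 0: 0.0066V* = 0.4, so V* = 60.6.
Substitute into dV/dt = 0: 0.68(1 - 60.6/140) = 0.0027P*.
The bracket is 0.567, giving P* = 0.386/0.0027 = 143.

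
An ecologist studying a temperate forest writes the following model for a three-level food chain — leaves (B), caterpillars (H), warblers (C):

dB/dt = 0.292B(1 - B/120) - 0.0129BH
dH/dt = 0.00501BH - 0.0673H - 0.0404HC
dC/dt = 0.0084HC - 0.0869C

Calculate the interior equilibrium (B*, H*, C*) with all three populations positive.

B* ≈ 65.2, H* ≈ 10.3, C* ≈ 6.41

From dC/dt = 0: 0.0084H* = 0.0869, so H* = 10.3.
From dB/dt = 0: 0.292(1 - B*/120) = 0.0129·10.3, giving B* = 120·(1 - 0.457) = 65.2.
From dH/dt = 0: 0.00501·65.2 - 0.0673 = 0.0404C*, so C* = 0.259/0.0404 = 6.41.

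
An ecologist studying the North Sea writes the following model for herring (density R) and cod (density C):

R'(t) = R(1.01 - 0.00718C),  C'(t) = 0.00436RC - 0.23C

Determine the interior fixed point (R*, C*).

Set dC/dt = 0 with C > 0: 0.00436R - 0.23 = 0, so R* = 0.23/0.00436 = 52.8.
Set dR/dt = 0 with R > 0: 1.01 - 0.00718C = 0, so C* = 1.01/0.00718 = 141.

R* ≈ 52.8, C* ≈ 141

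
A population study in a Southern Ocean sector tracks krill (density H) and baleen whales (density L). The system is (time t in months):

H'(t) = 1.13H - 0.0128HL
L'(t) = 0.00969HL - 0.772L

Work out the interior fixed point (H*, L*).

H* ≈ 79.7, L* ≈ 88.3

Set dL/dt = 0 with L > 0: 0.00969H - 0.772 = 0, so H* = 0.772/0.00969 = 79.7.
Set dH/dt = 0 with H > 0: 1.13 - 0.0128L = 0, so L* = 1.13/0.0128 = 88.3.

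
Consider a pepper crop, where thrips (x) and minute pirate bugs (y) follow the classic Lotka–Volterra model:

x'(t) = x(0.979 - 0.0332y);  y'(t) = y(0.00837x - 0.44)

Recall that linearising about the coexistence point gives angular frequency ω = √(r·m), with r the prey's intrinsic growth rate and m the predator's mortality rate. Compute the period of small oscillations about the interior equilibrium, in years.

T ≈ 9.57 years

Here r = 0.979 and m = 0.44, so r·m = 0.431.
ω = √0.431 = 0.656 per year, hence T = 2π/ω ≈ 9.57 years.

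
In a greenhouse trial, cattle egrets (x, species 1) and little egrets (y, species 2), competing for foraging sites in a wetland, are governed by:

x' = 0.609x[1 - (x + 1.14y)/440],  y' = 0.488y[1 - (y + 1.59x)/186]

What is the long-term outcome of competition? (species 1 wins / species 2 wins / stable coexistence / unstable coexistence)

Compare the nullcline intercepts: K1/α12 = 440/1.14 = 386 > K2 = 186; K2/α21 = 186/1.59 = 117 < K1 = 440.
Since the inequalities point opposite ways, species 1 can invade but species 2 cannot.

species 1 excludes species 2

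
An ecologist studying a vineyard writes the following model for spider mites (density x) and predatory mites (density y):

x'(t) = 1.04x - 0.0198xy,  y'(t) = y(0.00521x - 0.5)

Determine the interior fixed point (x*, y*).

x* ≈ 96, y* ≈ 52.5

Set dy/dt = 0 with y > 0: 0.00521x - 0.5 = 0, so x* = 0.5/0.00521 = 96.
Set dx/dt = 0 with x > 0: 1.04 - 0.0198y = 0, so y* = 1.04/0.0198 = 52.5.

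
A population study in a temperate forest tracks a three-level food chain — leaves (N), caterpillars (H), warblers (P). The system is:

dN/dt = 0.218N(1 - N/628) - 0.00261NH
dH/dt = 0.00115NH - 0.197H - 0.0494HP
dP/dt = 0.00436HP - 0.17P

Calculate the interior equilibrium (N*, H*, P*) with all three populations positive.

N* ≈ 335, H* ≈ 39, P* ≈ 3.81

From dP/dt = 0: 0.00436H* = 0.17, so H* = 39.
From dN/dt = 0: 0.218(1 - N*/628) = 0.00261·39, giving N* = 628·(1 - 0.467) = 335.
From dH/dt = 0: 0.00115·335 - 0.197 = 0.0494P*, so P* = 0.188/0.0494 = 3.81.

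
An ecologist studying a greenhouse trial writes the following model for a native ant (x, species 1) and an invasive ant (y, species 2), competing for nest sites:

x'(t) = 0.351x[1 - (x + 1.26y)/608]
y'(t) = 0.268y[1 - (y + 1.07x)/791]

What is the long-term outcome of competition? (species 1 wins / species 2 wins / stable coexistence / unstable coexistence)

species 2 excludes species 1

Compare the nullcline intercepts: K1/α12 = 608/1.26 = 483 < K2 = 791; K2/α21 = 791/1.07 = 739 > K1 = 608.
Since the inequalities point opposite ways, species 2 can invade but species 1 cannot.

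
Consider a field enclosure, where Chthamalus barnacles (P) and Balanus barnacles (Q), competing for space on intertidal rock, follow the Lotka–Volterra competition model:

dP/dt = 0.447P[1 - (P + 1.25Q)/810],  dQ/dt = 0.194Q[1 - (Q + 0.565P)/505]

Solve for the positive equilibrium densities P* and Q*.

P* ≈ 609, Q* ≈ 161

Setting both brackets to zero gives the nullclines P + 1.25Q = 810 and 0.565P + Q = 505.
Substituting Q = 505 - 0.565P into the first: P(1 - 1.25·0.565) = 810 - 1.25·505.
So P* = 179/0.294 = 609, and then Q* = 505 - 0.565·609 = 161.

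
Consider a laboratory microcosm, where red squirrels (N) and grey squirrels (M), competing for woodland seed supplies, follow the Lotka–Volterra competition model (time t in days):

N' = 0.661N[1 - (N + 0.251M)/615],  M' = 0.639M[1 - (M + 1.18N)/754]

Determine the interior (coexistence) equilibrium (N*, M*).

Setting both brackets to zero gives the nullclines N + 0.251M = 615 and 1.18N + M = 754.
Substituting M = 754 - 1.18N into the first: N(1 - 0.251·1.18) = 615 - 0.251·754.
So N* = 426/0.704 = 605, and then M* = 754 - 1.18·605 = 40.2.

N* ≈ 605, M* ≈ 40.2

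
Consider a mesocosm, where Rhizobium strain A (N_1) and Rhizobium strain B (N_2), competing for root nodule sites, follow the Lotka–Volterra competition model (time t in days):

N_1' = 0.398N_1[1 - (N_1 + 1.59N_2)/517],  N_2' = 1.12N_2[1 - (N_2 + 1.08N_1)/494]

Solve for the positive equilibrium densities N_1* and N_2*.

N_1* ≈ 374, N_2* ≈ 89.7

Setting both brackets to zero gives the nullclines N_1 + 1.59N_2 = 517 and 1.08N_1 + N_2 = 494.
Substituting N_2 = 494 - 1.08N_1 into the first: N_1(1 - 1.59·1.08) = 517 - 1.59·494.
So N_1* = -268/-0.717 = 374, and then N_2* = 494 - 1.08·374 = 89.7.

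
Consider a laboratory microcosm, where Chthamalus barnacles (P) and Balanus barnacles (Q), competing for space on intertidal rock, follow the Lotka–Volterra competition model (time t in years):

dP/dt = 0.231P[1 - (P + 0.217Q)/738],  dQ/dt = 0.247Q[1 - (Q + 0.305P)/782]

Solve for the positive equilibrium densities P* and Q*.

P* ≈ 609, Q* ≈ 596

Setting both brackets to zero gives the nullclines P + 0.217Q = 738 and 0.305P + Q = 782.
Substituting Q = 782 - 0.305P into the first: P(1 - 0.217·0.305) = 738 - 0.217·782.
So P* = 568/0.934 = 609, and then Q* = 782 - 0.305·609 = 596.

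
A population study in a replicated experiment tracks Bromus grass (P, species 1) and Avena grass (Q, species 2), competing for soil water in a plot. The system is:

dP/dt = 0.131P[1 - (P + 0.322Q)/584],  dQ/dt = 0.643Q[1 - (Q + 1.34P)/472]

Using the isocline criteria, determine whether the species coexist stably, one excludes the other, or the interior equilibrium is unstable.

species 1 excludes species 2

Compare the nullcline intercepts: K1/α12 = 584/0.322 = 1810 > K2 = 472; K2/α21 = 472/1.34 = 352 < K1 = 584.
Since the inequalities point opposite ways, species 1 can invade but species 2 cannot.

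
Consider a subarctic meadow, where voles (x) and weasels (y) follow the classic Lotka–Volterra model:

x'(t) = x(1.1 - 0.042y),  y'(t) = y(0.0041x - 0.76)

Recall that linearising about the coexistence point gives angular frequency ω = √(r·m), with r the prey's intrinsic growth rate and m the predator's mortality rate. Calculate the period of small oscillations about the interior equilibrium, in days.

T ≈ 6.87 days

Here r = 1.1 and m = 0.76, so r·m = 0.836.
ω = √0.836 = 0.914 per day, hence T = 2π/ω ≈ 6.87 days.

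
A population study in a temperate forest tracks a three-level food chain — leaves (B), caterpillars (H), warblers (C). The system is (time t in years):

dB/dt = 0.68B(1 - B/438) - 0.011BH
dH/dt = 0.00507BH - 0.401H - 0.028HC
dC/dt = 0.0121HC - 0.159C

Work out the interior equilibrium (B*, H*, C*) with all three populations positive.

From dC/dt = 0: 0.0121H* = 0.159, so H* = 13.1.
From dB/dt = 0: 0.68(1 - B*/438) = 0.011·13.1, giving B* = 438·(1 - 0.213) = 345.
From dH/dt = 0: 0.00507·345 - 0.401 = 0.028C*, so C* = 1.35/0.028 = 48.1.

B* ≈ 345, H* ≈ 13.1, C* ≈ 48.1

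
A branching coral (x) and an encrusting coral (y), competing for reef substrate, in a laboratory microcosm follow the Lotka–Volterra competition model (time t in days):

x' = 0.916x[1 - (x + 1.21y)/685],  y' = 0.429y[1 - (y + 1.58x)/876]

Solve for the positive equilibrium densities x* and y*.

Setting both brackets to zero gives the nullclines x + 1.21y = 685 and 1.58x + y = 876.
Substituting y = 876 - 1.58x into the first: x(1 - 1.21·1.58) = 685 - 1.21·876.
So x* = -375/-0.912 = 411, and then y* = 876 - 1.58·411 = 226.

x* ≈ 411, y* ≈ 226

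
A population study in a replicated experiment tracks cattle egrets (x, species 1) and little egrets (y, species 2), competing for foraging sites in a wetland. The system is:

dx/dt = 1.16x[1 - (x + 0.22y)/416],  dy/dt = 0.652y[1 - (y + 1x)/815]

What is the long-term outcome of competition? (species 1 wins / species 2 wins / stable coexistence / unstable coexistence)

Compare the nullcline intercepts: K1/α12 = 416/0.22 = 1890 > K2 = 815; K2/α21 = 815/1 = 815 > K1 = 416.
Since both inequalities hold, each species can invade when rare, so the interior equilibrium is stable.

stable coexistence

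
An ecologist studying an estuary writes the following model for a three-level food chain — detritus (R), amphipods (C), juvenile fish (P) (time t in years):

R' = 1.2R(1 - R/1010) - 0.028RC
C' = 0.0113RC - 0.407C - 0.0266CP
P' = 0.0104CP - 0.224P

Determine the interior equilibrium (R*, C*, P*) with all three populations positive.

From dP/dt = 0: 0.0104C* = 0.224, so C* = 21.5.
From dR/dt = 0: 1.2(1 - R*/1010) = 0.028·21.5, giving R* = 1010·(1 - 0.503) = 502.
From dC/dt = 0: 0.0113·502 - 0.407 = 0.0266P*, so P* = 5.27/0.0266 = 198.

R* ≈ 502, C* ≈ 21.5, P* ≈ 198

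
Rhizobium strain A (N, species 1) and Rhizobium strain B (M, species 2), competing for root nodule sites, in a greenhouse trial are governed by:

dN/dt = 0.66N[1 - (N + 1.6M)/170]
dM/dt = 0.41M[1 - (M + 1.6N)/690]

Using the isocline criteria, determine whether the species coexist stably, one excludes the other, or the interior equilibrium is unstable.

species 2 excludes species 1

Compare the nullcline intercepts: K1/α12 = 170/1.6 = 106 < K2 = 690; K2/α21 = 690/1.6 = 431 > K1 = 170.
Since the inequalities point opposite ways, species 2 can invade but species 1 cannot.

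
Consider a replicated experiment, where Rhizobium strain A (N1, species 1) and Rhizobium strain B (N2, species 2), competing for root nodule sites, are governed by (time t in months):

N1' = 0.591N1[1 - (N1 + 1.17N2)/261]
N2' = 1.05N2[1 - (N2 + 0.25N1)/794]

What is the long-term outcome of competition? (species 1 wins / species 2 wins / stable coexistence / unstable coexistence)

Compare the nullcline intercepts: K1/α12 = 261/1.17 = 223 < K2 = 794; K2/α21 = 794/0.25 = 3180 > K1 = 261.
Since the inequalities point opposite ways, species 2 can invade but species 1 cannot.

species 2 excludes species 1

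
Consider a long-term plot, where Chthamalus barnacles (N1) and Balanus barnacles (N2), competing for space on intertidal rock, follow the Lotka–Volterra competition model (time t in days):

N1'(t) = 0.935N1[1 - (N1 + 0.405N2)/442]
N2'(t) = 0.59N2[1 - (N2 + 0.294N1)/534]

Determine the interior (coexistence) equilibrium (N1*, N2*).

Setting both brackets to zero gives the nullclines N1 + 0.405N2 = 442 and 0.294N1 + N2 = 534.
Substituting N2 = 534 - 0.294N1 into the first: N1(1 - 0.405·0.294) = 442 - 0.405·534.
So N1* = 226/0.881 = 256, and then N2* = 534 - 0.294·256 = 459.

N1* ≈ 256, N2* ≈ 459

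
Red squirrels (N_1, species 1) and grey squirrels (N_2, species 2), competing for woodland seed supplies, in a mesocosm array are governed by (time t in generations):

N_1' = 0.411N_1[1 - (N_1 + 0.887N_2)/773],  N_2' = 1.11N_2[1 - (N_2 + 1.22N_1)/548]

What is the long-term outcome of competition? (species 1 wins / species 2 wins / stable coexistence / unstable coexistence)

species 1 excludes species 2

Compare the nullcline intercepts: K1/α12 = 773/0.887 = 871 > K2 = 548; K2/α21 = 548/1.22 = 449 < K1 = 773.
Since the inequalities point opposite ways, species 1 can invade but species 2 cannot.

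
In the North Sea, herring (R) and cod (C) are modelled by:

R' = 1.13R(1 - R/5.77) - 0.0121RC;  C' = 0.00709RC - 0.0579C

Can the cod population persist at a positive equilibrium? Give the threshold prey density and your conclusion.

Threshold R = 8.17; K < 8.17, so no, the predator goes extinct.

The predator equation gives dC/dt > 0 only when R > 0.0579/0.00709 = 8.17.
Without the predator, R → K = 5.77. Since 5.77 < 8.17, the predator cannot invade.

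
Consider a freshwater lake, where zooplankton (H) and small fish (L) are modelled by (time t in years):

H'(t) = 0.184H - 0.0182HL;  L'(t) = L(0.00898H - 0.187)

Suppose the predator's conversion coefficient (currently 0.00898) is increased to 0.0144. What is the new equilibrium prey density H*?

At the interior fixed point, setting dL/dt = 0 with L > 0 fixes H* = (predator death rate)/(HL coefficient) — independent of the other coefficients.
With the change, H* = 0.187/0.0144 = 13; it falls from 20.8.

H* ≈ 13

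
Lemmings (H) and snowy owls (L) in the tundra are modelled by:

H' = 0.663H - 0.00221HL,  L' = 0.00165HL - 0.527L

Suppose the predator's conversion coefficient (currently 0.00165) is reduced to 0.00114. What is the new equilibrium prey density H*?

H* ≈ 462

At the interior fixed point, setting dL/dt = 0 with L > 0 fixes H* = (predator death rate)/(HL coefficient) — independent of the other coefficients.
With the change, H* = 0.527/0.00114 = 462; it rises from 319.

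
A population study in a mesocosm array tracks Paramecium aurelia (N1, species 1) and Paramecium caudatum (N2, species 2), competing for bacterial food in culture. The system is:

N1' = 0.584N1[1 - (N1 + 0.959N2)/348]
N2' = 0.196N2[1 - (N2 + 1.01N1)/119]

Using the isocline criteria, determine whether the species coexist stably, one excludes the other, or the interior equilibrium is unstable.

Compare the nullcline intercepts: K1/α12 = 348/0.959 = 363 > K2 = 119; K2/α21 = 119/1.01 = 118 < K1 = 348.
Since the inequalities point opposite ways, species 1 can invade but species 2 cannot.

species 1 excludes species 2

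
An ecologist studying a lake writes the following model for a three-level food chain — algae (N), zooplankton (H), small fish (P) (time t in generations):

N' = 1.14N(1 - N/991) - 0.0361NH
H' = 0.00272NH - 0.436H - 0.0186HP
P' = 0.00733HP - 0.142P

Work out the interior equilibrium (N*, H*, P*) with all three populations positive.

From dP/dt = 0: 0.00733H* = 0.142, so H* = 19.4.
From dN/dt = 0: 1.14(1 - N*/991) = 0.0361·19.4, giving N* = 991·(1 - 0.613) = 383.
From dH/dt = 0: 0.00272·383 - 0.436 = 0.0186P*, so P* = 0.606/0.0186 = 32.6.

N* ≈ 383, H* ≈ 19.4, P* ≈ 32.6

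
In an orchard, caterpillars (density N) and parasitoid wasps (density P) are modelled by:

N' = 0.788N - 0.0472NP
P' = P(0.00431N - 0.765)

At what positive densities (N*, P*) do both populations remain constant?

N* ≈ 177, P* ≈ 16.7

Set dP/dt = 0 with P > 0: 0.00431N - 0.765 = 0, so N* = 0.765/0.00431 = 177.
Set dN/dt = 0 with N > 0: 0.788 - 0.0472P = 0, so P* = 0.788/0.0472 = 16.7.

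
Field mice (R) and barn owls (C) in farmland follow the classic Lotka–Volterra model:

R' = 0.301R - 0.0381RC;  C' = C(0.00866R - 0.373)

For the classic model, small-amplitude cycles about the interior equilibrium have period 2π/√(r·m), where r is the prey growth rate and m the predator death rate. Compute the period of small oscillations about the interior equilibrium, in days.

T ≈ 18.8 days

Here r = 0.301 and m = 0.373, so r·m = 0.112.
ω = √0.112 = 0.335 per day, hence T = 2π/ω ≈ 18.8 days.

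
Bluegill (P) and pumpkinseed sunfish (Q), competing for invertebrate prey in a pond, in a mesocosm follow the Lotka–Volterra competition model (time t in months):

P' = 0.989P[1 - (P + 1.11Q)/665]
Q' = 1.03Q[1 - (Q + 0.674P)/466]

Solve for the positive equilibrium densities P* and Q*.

Setting both brackets to zero gives the nullclines P + 1.11Q = 665 and 0.674P + Q = 466.
Substituting Q = 466 - 0.674P into the first: P(1 - 1.11·0.674) = 665 - 1.11·466.
So P* = 148/0.252 = 587, and then Q* = 466 - 0.674·587 = 70.6.

P* ≈ 587, Q* ≈ 70.6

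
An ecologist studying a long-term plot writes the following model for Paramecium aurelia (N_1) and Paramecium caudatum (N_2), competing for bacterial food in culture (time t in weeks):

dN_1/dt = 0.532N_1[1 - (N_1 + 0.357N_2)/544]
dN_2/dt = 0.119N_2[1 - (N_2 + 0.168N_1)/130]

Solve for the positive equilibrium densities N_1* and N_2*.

Setting both brackets to zero gives the nullclines N_1 + 0.357N_2 = 544 and 0.168N_1 + N_2 = 130.
Substituting N_2 = 130 - 0.168N_1 into the first: N_1(1 - 0.357·0.168) = 544 - 0.357·130.
So N_1* = 498/0.94 = 529, and then N_2* = 130 - 0.168·529 = 41.1.

N_1* ≈ 529, N_2* ≈ 41.1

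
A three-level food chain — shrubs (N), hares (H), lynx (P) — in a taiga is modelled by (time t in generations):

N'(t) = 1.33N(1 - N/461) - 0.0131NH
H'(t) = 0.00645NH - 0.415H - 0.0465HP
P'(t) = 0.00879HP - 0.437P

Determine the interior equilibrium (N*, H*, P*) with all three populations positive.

From dP/dt = 0: 0.00879H* = 0.437, so H* = 49.7.
From dN/dt = 0: 1.33(1 - N*/461) = 0.0131·49.7, giving N* = 461·(1 - 0.49) = 235.
From dH/dt = 0: 0.00645·235 - 0.415 = 0.0465P*, so P* = 1.1/0.0465 = 23.7.

N* ≈ 235, H* ≈ 49.7, P* ≈ 23.7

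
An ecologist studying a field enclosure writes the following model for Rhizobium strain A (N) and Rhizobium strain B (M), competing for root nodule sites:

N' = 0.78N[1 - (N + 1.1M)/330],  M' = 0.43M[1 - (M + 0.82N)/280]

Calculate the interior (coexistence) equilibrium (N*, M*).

N* ≈ 224, M* ≈ 95.9

Setting both brackets to zero gives the nullclines N + 1.1M = 330 and 0.82N + M = 280.
Substituting M = 280 - 0.82N into the first: N(1 - 1.1·0.82) = 330 - 1.1·280.
So N* = 22/0.098 = 224, and then M* = 280 - 0.82·224 = 95.9.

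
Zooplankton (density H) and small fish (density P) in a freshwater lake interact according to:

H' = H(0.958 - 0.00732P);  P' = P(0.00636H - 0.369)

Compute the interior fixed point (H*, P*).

H* ≈ 58, P* ≈ 131

Set dP/dt = 0 with P > 0: 0.00636H - 0.369 = 0, so H* = 0.369/0.00636 = 58.
Set dH/dt = 0 with H > 0: 0.958 - 0.00732P = 0, so P* = 0.958/0.00732 = 131.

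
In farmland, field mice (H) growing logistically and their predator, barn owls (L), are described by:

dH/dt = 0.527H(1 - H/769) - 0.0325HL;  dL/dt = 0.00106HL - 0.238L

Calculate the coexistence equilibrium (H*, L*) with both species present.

H* ≈ 225, L* ≈ 11.5

From dL/dt = 0 with L > 0: 0.00106H* = 0.238, so H* = 225.
Substitute into dH/dt = 0: 0.527(1 - 225/769) = 0.0325L*.
The bracket is 0.708, giving L* = 0.373/0.0325 = 11.5.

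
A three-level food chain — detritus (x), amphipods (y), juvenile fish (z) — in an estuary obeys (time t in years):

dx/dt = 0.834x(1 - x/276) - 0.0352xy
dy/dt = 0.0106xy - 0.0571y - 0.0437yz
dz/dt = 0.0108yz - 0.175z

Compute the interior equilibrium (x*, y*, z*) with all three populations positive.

x* ≈ 87.2, y* ≈ 16.2, z* ≈ 19.9

From dz/dt = 0: 0.0108y* = 0.175, so y* = 16.2.
From dx/dt = 0: 0.834(1 - x*/276) = 0.0352·16.2, giving x* = 276·(1 - 0.684) = 87.2.
From dy/dt = 0: 0.0106·87.2 - 0.0571 = 0.0437z*, so z* = 0.868/0.0437 = 19.9.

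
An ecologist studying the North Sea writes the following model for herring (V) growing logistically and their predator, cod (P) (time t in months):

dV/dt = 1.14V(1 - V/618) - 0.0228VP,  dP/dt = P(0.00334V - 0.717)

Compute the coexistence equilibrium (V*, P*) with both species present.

V* ≈ 215, P* ≈ 32.6

From dP/dt = 0 with P > 0: 0.00334V* = 0.717, so V* = 215.
Substitute into dV/dt = 0: 1.14(1 - 215/618) = 0.0228P*.
The bracket is 0.653, giving P* = 0.744/0.0228 = 32.6.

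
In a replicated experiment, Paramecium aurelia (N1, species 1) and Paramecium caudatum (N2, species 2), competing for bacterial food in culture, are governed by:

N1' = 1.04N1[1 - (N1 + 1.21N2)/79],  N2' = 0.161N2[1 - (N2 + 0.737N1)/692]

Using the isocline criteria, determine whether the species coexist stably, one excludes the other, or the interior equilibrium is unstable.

species 2 excludes species 1

Compare the nullcline intercepts: K1/α12 = 79/1.21 = 65.3 < K2 = 692; K2/α21 = 692/0.737 = 939 > K1 = 79.
Since the inequalities point opposite ways, species 2 can invade but species 1 cannot.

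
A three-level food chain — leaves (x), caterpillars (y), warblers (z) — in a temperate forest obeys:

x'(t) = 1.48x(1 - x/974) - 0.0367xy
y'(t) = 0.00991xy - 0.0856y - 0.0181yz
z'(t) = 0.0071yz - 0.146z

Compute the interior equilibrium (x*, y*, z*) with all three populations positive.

From dz/dt = 0: 0.0071y* = 0.146, so y* = 20.6.
From dx/dt = 0: 1.48(1 - x*/974) = 0.0367·20.6, giving x* = 974·(1 - 0.51) = 477.
From dy/dt = 0: 0.00991·477 - 0.0856 = 0.0181z*, so z* = 4.64/0.0181 = 257.

x* ≈ 477, y* ≈ 20.6, z* ≈ 257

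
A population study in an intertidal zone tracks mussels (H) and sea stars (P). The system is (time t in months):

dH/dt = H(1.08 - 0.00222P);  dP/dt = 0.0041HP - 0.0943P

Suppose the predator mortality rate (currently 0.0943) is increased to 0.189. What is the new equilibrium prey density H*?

H* ≈ 46.1

At the interior fixed point, setting dP/dt = 0 with P > 0 fixes H* = (predator death rate)/(HP coefficient) — independent of the other coefficients.
With the change, H* = 0.189/0.0041 = 46.1; it rises from 23.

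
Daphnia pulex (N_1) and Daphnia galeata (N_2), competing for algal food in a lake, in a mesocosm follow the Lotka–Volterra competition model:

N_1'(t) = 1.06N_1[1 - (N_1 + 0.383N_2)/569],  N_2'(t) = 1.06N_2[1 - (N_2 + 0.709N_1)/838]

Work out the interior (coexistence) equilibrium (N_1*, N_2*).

Setting both brackets to zero gives the nullclines N_1 + 0.383N_2 = 569 and 0.709N_1 + N_2 = 838.
Substituting N_2 = 838 - 0.709N_1 into the first: N_1(1 - 0.383·0.709) = 569 - 0.383·838.
So N_1* = 248/0.728 = 341, and then N_2* = 838 - 0.709·341 = 597.

N_1* ≈ 341, N_2* ≈ 597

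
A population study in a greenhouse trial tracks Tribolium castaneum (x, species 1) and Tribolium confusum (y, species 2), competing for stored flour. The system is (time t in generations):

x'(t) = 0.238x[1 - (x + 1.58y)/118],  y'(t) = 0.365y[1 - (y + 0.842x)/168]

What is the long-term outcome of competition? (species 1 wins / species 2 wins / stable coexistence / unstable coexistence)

species 2 excludes species 1

Compare the nullcline intercepts: K1/α12 = 118/1.58 = 74.7 < K2 = 168; K2/α21 = 168/0.842 = 200 > K1 = 118.
Since the inequalities point opposite ways, species 2 can invade but species 1 cannot.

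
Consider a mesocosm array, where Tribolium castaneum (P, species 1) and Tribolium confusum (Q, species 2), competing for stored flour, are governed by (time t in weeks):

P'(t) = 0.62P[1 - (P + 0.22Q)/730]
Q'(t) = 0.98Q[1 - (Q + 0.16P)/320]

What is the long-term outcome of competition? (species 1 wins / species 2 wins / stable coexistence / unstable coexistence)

Compare the nullcline intercepts: K1/α12 = 730/0.22 = 3320 > K2 = 320; K2/α21 = 320/0.16 = 2000 > K1 = 730.
Since both inequalities hold, each species can invade when rare, so the interior equilibrium is stable.

stable coexistence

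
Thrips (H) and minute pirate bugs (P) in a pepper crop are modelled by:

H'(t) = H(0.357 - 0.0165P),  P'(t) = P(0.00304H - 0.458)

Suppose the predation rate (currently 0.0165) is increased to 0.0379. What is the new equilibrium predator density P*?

P* ≈ 9.42

At the interior fixed point, setting dH/dt = 0 with H > 0 fixes P* = (prey growth rate)/(HP coefficient) — independent of the other coefficients.
With the change, P* = 0.357/0.0379 = 9.42; it falls from 21.6.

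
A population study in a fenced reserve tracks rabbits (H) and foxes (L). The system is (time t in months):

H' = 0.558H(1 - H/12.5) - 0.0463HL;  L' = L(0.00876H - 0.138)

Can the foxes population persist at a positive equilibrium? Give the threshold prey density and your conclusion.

The predator equation gives dL/dt > 0 only when H > 0.138/0.00876 = 15.8.
Without the predator, H → K = 12.5. Since 12.5 < 15.8, the predator cannot invade.

Threshold H = 15.8; K < 15.8, so no, the predator goes extinct.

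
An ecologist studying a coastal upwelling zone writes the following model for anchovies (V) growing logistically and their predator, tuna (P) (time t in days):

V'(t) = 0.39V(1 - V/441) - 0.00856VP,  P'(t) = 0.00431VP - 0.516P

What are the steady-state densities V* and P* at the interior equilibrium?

V* ≈ 120, P* ≈ 33.2

From dP/dt = 0 with P > 0: 0.00431V* = 0.516, so V* = 120.
Substitute into dV/dt = 0: 0.39(1 - 120/441) = 0.00856P*.
The bracket is 0.729, giving P* = 0.284/0.00856 = 33.2.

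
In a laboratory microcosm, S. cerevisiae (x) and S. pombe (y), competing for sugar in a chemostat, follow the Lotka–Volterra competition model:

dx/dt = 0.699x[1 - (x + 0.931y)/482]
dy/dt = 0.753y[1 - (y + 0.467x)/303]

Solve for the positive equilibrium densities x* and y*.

Setting both brackets to zero gives the nullclines x + 0.931y = 482 and 0.467x + y = 303.
Substituting y = 303 - 0.467x into the first: x(1 - 0.931·0.467) = 482 - 0.931·303.
So x* = 200/0.565 = 354, and then y* = 303 - 0.467·354 = 138.

x* ≈ 354, y* ≈ 138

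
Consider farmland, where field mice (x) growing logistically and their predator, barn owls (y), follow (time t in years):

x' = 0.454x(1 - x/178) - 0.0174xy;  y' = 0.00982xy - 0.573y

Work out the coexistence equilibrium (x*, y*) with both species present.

From dy/dt = 0 with y > 0: 0.00982x* = 0.573, so x* = 58.4.
Substitute into dx/dt = 0: 0.454(1 - 58.4/178) = 0.0174y*.
The bracket is 0.672, giving y* = 0.305/0.0174 = 17.5.

x* ≈ 58.4, y* ≈ 17.5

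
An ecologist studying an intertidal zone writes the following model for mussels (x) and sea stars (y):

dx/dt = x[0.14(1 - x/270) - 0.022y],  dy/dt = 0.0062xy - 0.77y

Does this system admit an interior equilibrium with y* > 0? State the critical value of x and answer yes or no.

The predator equation gives dy/dt > 0 only when x > 0.77/0.0062 = 124.
Without the predator, x → K = 270. Since 270 > 124, the predator can invade and persist.

Threshold x = 124; K > 124, so yes, the predator persists.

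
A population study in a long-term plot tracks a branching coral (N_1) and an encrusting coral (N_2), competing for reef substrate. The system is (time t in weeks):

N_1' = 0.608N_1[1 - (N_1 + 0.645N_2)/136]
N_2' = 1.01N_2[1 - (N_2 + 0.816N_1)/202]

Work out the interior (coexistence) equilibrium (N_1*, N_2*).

Setting both brackets to zero gives the nullclines N_1 + 0.645N_2 = 136 and 0.816N_1 + N_2 = 202.
Substituting N_2 = 202 - 0.816N_1 into the first: N_1(1 - 0.645·0.816) = 136 - 0.645·202.
So N_1* = 5.71/0.474 = 12.1, and then N_2* = 202 - 0.816·12.1 = 192.

N_1* ≈ 12.1, N_2* ≈ 192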